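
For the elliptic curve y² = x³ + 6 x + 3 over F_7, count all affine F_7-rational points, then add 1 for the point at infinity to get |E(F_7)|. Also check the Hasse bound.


Affine points = {(2, 3), (2, 4), (4, 0), (5, 2), (5, 5)}; affine count = 5; |E(F_7)| = 6.

Discriminant check: Δ ∝ 4a³ + 27b² = 4·6³ + 27·3² = 4·216 + 27·9 ≡ 1 (mod 7). Nonzero ⇒ E is nonsingular.
For each x ∈ F_7, compute rhs = x³ + 6·x + 3 mod 7, then count y ∈ F_7 with y² ≡ rhs.
  x = 0: rhs = 3, matching y values: none (0 points).
  x = 1: rhs = 3, matching y values: none (0 points).
  x = 2: rhs = 2, matching y values: 3, 4 (2 points).
  x = 3: rhs = 6, matching y values: none (0 points).
  x = 4: rhs = 0, matching y values: 0 (1 points).
  x = 5: rhs = 4, matching y values: 2, 5 (2 points).
  x = 6: rhs = 3, matching y values: none (0 points).
Total affine count: 5.
Full point count |E(F_7)| = 5 + 1 = 6.
Hasse bound: |6 − (7+1)| = |-2| = 2 ≤ 2√7 ≈ 5.2915 ✓.


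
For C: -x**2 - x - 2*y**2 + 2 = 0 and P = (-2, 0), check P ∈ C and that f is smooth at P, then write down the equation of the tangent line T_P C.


Tangent line at P: 3*x + 6 = 0.

Step 1: f(-2, 0) = 0, so P lies on C.
Step 2: partial derivatives
  f_x(x, y) = -2*x - 1, f_y(x, y) = -4*y.
  f_x(P) = 3, f_y(P) = 0 (gradient nonzero, so P is smooth).
Step 3: tangent line at P: 3·(x − -2) + 0·(y − 0) = 0.
Expanding: 3*x + 6 = 0.


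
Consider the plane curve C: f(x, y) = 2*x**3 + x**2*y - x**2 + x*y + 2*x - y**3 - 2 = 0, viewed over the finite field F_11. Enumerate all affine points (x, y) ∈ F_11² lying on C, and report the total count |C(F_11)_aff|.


Affine F_11-points: {(0, 4), (1, 4), (1, 8), (1, 10), (3, 4), (3, 9), (4, 6), (4, 10), (6, 9), (7, 0), (7, 1), (7, 10), (8, 1), (9, 9), (10, 5)}; count = 15.

For each of the 121 pairs (x, y) ∈ F_11², evaluate f(x, y) mod 11. Record the zeros.
  x = 0: [0↦9, 1↦8, 2↦1, 3↦4, 4↦0, 5↦5, 6↦2, 7↦7, 8↦3, 9↦6, 10↦10]  zeros at y ∈ {4}
  x = 1: [0↦1, 1↦2, 2↦8, 3↦2, 4↦0, 5↦7, 6↦6, 7↦2, 8↦0, 9↦5, 10↦0]  zeros at y ∈ {4, 8, 10}
  x = 2: [0↦3, 1↦8, 2↦7, 3↦5, 4↦7, 5↦7, 6↦10, 7↦10, 8↦1, 9↦10, 10↦9]  zeros at y ∈ ∅
  x = 3: [0↦5, 1↦5, 2↦10, 3↦3, 4↦0, 5↦6, 6↦4, 7↦10, 8↦7, 9↦0, 10↦5]  zeros at y ∈ {4, 9}
  x = 4: [0↦8, 1↦5, 2↦7, 3↦8, 4↦2, 5↦5, 6↦0, 7↦3, 8↦8, 9↦9, 10↦0]  zeros at y ∈ {6, 10}
  x = 5: [0↦2, 1↦9, 2↦10, 3↦10, 4↦3, 5↦5, 6↦10, 7↦1, 8↦5, 9↦5, 10↦6]  zeros at y ∈ ∅
  x = 6: [0↦10, 1↦7, 2↦9, 3↦10, 4↦4, 5↦7, 6↦2, 7↦5, 8↦10, 9↦0, 10↦2]  zeros at y ∈ {9}
  x = 7: [0↦0, 1↦0, 2↦5, 3↦9, 4↦6, 5↦1, 6↦10, 7↦5, 8↦2, 9↦6, 10↦0]  zeros at y ∈ {0, 1, 10}
  x = 8: [0↦6, 1↦0, 2↦10, 3↦8, 4↦10, 5↦10, 6↦2, 7↦2, 8↦4, 9↦2, 10↦1]  zeros at y ∈ {1}
  x = 9: [0↦7, 1↦8, 2↦3, 3↦8, 4↦6, 5↦2, 6↦1, 7↦8, 8↦6, 9↦0, 10↦6]  zeros at y ∈ {9}
  x = 10: [0↦4, 1↦3, 2↦7, 3↦10, 4↦6, 5↦0, 6↦8, 7↦2, 8↦9, 9↦1, 10↦5]  zeros at y ∈ {5}
Collecting zeros: affine points = {(0, 4), (1, 4), (1, 8), (1, 10), (3, 4), (3, 9), (4, 6), (4, 10), (6, 9), (7, 0), (7, 1), (7, 10), (8, 1), (9, 9), (10, 5)}.
Total count |C(F_11)_aff| = 15.


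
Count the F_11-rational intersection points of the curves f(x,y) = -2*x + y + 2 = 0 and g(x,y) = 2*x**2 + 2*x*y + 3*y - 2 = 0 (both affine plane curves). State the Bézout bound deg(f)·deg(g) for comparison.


Common zeros: {(1, 0), (6, 10)}; count = 2; Bézout bound = 2.

deg(f) = 1, deg(g) = 2, so Bézout bound = 2.
Scan x ∈ F_11. For each x, list the y ∈ F_11 with f(x, y) ≡ 0 and those with g(x, y) ≡ 0 (mod 11); the common zeros in that column are the intersection.
  x = 0: f ≡ 0 at y ∈ {9}; g ≡ 0 at y ∈ {8}; common: ∅.
  x = 1: f ≡ 0 at y ∈ {0}; g ≡ 0 at y ∈ {0}; common: {0}.
  x = 2: f ≡ 0 at y ∈ {2}; g ≡ 0 at y ∈ {7}; common: ∅.
  x = 3: f ≡ 0 at y ∈ {4}; g ≡ 0 at y ∈ {8}; common: ∅.
  x = 4: f ≡ 0 at y ∈ {6}; g ≡ 0 at y ∈ ∅; common: ∅.
  x = 5: f ≡ 0 at y ∈ {8}; g ≡ 0 at y ∈ {9}; common: ∅.
  x = 6: f ≡ 0 at y ∈ {10}; g ≡ 0 at y ∈ {10}; common: {10}.
  x = 7: f ≡ 0 at y ∈ {1}; g ≡ 0 at y ∈ {6}; common: ∅.
  x = 8: f ≡ 0 at y ∈ {3}; g ≡ 0 at y ∈ {9}; common: ∅.
  x = 9: f ≡ 0 at y ∈ {5}; g ≡ 0 at y ∈ {6}; common: ∅.
  x = 10: f ≡ 0 at y ∈ {7}; g ≡ 0 at y ∈ {0}; common: ∅.
Collecting: common zeros = {(1, 0), (6, 10)}, so the count is 2.
Comparison with the Bézout bound: 2 ≤ 2 = deg(f)·deg(g), as expected for curves with no common component (the bound is attained).


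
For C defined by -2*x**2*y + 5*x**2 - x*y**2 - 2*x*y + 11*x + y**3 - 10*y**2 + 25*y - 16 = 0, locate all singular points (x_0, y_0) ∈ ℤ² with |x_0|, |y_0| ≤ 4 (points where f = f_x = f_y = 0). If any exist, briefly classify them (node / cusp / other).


Singular points: {(-2, 3)}; classification: node.

Compute partial derivatives:
  f_x = -4*x*y + 10*x - y**2 - 2*y + 11.
  f_y = -2*x**2 - 2*x*y - 2*x + 3*y**2 - 20*y + 25.
Scan x_0 ∈ {−4, ..., 4}. For each x_0, f_y(x_0, y) is a polynomial in y; find its integer roots y ∈ {−4, ..., 4}, then test f_x and f at those candidates.
  x = -4: f_y(-4, y) = 3*y**2 - 12*y + 1; no integer root y with |y| ≤ 4.
  x = -3: f_y(-3, y) = 3*y**2 - 14*y + 13; no integer root y with |y| ≤ 4.
  x = -2: f_y(-2, y) = 3*y**2 - 16*y + 21; vanishes at y ∈ {3}. (-2, 3): f_x = 0, f = 0 — SINGULAR.
  x = -1: f_y(-1, y) = 3*y**2 - 18*y + 25; no integer root y with |y| ≤ 4.
  x = 0: f_y(0, y) = 3*y**2 - 20*y + 25; no integer root y with |y| ≤ 4.
  x = 1: f_y(1, y) = 3*y**2 - 22*y + 21; no integer root y with |y| ≤ 4.
  x = 2: f_y(2, y) = 3*y**2 - 24*y + 13; no integer root y with |y| ≤ 4.
  x = 3: f_y(3, y) = 3*y**2 - 26*y + 1; no integer root y with |y| ≤ 4.
  x = 4: f_y(4, y) = 3*y**2 - 28*y - 15; no integer root y with |y| ≤ 4.
Only singular point on the grid: (-2, 3).
Classify: substitute x = -2 + u, y = 3 + v and expand: f = -2*u**2*v - u**2 - u*v**2 + v**3 + v**2.
No constant or linear terms (consistent with a singular point). Quadratic part: -u**2 + v**2. Cubic part: -2*u**2*v - u*v**2 + v**3.
The quadratic part v**2 - u**2 = (v − u)(v + u) splits into two distinct linear factors, so there are two distinct tangent lines y − 3 = ±(x − -2) — this is a node (ordinary double point).
Classification: node.


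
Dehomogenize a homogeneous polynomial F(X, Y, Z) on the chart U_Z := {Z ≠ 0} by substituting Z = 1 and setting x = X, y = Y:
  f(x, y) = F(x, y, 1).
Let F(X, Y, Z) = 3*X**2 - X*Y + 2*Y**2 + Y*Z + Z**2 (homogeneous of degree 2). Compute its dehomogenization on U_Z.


f(x, y) = 3*x**2 - x*y + 2*y**2 + y + 1

On U_Z we set Z = 1. Each monomial c·X^i·Y^j·Z^k in F becomes c·x^i·y^j·1^k = c·x^i·y^j.
Substituting Z = 1: F(X, Y, 1) = 3*x**2 - x*y + 2*y**2 + y + 1.
Note: deg(f) ≤ deg(F) = 2; strict inequality happens when F is divisible by Z (lost terms).


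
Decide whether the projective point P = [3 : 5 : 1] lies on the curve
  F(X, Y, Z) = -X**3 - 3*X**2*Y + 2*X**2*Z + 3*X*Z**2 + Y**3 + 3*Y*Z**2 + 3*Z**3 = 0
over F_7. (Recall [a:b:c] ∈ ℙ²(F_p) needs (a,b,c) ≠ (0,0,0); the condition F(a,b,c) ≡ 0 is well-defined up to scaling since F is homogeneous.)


F(3,5,1) ≡ 1 (mod 7); P is NOT on the curve.

Evaluate F(3, 5, 1) term-by-term (mod 7).
  -X**3 ↦ -1·27·1·1 = -27
  -3*X**2*Y ↦ -3·9·5·1 = -135
  2*X**2*Z ↦ 2·9·1·1 = 18
  3*X*Z**2 ↦ 3·3·1·1 = 9
  Y**3 ↦ 1·1·125·1 = 125
  3*Y*Z**2 ↦ 3·1·5·1 = 15
  3*Z**3 ↦ 3·1·1·1 = 3
Sum: F(3, 5, 1) = (-27) + (-135) + (18) + (9) + (125) + (15) + (3) = 8.
Reducing mod 7: 8 ≡ 1 (mod 7).
Since F(a, b, c) ≡ 1 ≠ 0 (mod 7), P does NOT lie on the curve.


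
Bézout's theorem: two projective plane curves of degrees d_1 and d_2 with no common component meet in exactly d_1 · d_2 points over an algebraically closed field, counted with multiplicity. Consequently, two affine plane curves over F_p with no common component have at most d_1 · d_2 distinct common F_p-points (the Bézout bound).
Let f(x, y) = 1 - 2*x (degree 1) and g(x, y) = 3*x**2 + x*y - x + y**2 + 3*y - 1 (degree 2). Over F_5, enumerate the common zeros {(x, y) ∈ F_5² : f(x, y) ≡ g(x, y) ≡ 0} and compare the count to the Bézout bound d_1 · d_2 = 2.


Common zeros: {(3, 1), (3, 3)}; count = 2; Bézout bound = 2.

deg(f) = 1, deg(g) = 2, so Bézout bound = 2.
Scan x ∈ F_5. For each x, list the y ∈ F_5 with f(x, y) ≡ 0 and those with g(x, y) ≡ 0 (mod 5); the common zeros in that column are the intersection.
  x = 0: f ≡ 0 at y ∈ ∅; g ≡ 0 at y ∈ ∅; common: ∅.
  x = 1: f ≡ 0 at y ∈ ∅; g ≡ 0 at y ∈ ∅; common: ∅.
  x = 2: f ≡ 0 at y ∈ ∅; g ≡ 0 at y ∈ {1, 4}; common: ∅.
  x = 3: f ≡ 0 at y ∈ {0, 1, 2, 3, 4}; g ≡ 0 at y ∈ {1, 3}; common: {1, 3}.
  x = 4: f ≡ 0 at y ∈ ∅; g ≡ 0 at y ∈ ∅; common: ∅.
Collecting: common zeros = {(3, 1), (3, 3)}, so the count is 2.
Comparison with the Bézout bound: 2 ≤ 2 = deg(f)·deg(g), as expected for curves with no common component (the bound is attained).


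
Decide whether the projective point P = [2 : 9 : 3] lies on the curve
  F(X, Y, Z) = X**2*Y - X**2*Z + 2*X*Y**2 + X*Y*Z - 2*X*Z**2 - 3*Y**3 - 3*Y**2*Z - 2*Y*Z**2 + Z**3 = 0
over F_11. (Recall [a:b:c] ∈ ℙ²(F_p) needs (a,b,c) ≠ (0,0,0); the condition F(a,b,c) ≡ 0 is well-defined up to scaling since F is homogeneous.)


F(2,9,3) ≡ 10 (mod 11); P is NOT on the curve.

Evaluate F(2, 9, 3) term-by-term (mod 11).
  X**2*Y ↦ 1·4·9·1 = 36
  -X**2*Z ↦ -1·4·1·3 = -12
  2*X*Y**2 ↦ 2·2·81·1 = 324
  X*Y*Z ↦ 1·2·9·3 = 54
  -2*X*Z**2 ↦ -2·2·1·9 = -36
  -3*Y**3 ↦ -3·1·729·1 = -2187
  -3*Y**2*Z ↦ -3·1·81·3 = -729
  -2*Y*Z**2 ↦ -2·1·9·9 = -162
  Z**3 ↦ 1·1·1·27 = 27
Sum: F(2, 9, 3) = (36) + (-12) + (324) + (54) + (-36) + (-2187) + (-729) + (-162) + (27) = -2685.
Reducing mod 11: -2685 ≡ 10 (mod 11).
Since F(a, b, c) ≡ 10 ≠ 0 (mod 11), P does NOT lie on the curve.


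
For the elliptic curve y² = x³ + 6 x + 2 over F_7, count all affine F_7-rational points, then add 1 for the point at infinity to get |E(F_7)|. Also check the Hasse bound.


Affine points = {(0, 3), (0, 4), (1, 3), (1, 4), (2, 1), (2, 6), (6, 3), (6, 4)}; affine count = 8; |E(F_7)| = 9.

Discriminant check: Δ ∝ 4a³ + 27b² = 4·6³ + 27·2² = 4·216 + 27·4 ≡ 6 (mod 7). Nonzero ⇒ E is nonsingular.
For each x ∈ F_7, compute rhs = x³ + 6·x + 2 mod 7, then count y ∈ F_7 with y² ≡ rhs.
  x = 0: rhs = 2, matching y values: 3, 4 (2 points).
  x = 1: rhs = 2, matching y values: 3, 4 (2 points).
  x = 2: rhs = 1, matching y values: 1, 6 (2 points).
  x = 3: rhs = 5, matching y values: none (0 points).
  x = 4: rhs = 6, matching y values: none (0 points).
  x = 5: rhs = 3, matching y values: none (0 points).
  x = 6: rhs = 2, matching y values: 3, 4 (2 points).
Total affine count: 8.
Full point count |E(F_7)| = 8 + 1 = 9.
Hasse bound: |9 − (7+1)| = |1| = 1 ≤ 2√7 ≈ 5.2915 ✓.


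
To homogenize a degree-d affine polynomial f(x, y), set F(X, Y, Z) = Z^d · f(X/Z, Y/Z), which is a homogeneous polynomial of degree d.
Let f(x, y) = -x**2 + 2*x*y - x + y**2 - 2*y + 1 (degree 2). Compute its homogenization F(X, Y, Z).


F(X, Y, Z) = -X**2 + 2*X*Y - X*Z + Y**2 - 2*Y*Z + Z**2

deg(f) = 2.
Substitute x = X/Z, y = Y/Z into f, then multiply by Z^2.
  monomial -1·x^2·y^0 ↦ -1·X^2·Y^0·Z^0.
  monomial 2·x^1·y^1 ↦ 2·X^1·Y^1·Z^0.
  monomial -1·x^1·y^0 ↦ -1·X^1·Y^0·Z^1.
  monomial 1·x^0·y^2 ↦ 1·X^0·Y^2·Z^0.
  monomial -2·x^0·y^1 ↦ -2·X^0·Y^1·Z^1.
  monomial 1·x^0·y^0 ↦ 1·X^0·Y^0·Z^2.
Collecting: F(X, Y, Z) = -X**2 + 2*X*Y - X*Z + Y**2 - 2*Y*Z + Z**2.


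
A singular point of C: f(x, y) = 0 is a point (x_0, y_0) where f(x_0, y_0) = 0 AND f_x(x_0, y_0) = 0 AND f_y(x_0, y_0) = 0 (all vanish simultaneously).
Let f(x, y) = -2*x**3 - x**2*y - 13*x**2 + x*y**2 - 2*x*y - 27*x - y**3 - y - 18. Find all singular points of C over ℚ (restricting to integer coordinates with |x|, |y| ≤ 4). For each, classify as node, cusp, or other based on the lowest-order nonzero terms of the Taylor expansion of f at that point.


Singular points: {(-2, -1)}; classification: cusp.

Compute partial derivatives:
  f_x = -6*x**2 - 2*x*y - 26*x + y**2 - 2*y - 27.
  f_y = -x**2 + 2*x*y - 2*x - 3*y**2 - 1.
Scan x_0 ∈ {−4, ..., 4}. For each x_0, f_y(x_0, y) is a polynomial in y; find its integer roots y ∈ {−4, ..., 4}, then test f_x and f at those candidates.
  x = -4: f_y(-4, y) = -3*y**2 - 8*y - 9; no integer root y with |y| ≤ 4.
  x = -3: f_y(-3, y) = -3*y**2 - 6*y - 4; no integer root y with |y| ≤ 4.
  x = -2: f_y(-2, y) = -3*y**2 - 4*y - 1; vanishes at y ∈ {-1}. (-2, -1): f_x = 0, f = 0 — SINGULAR.
  x = -1: f_y(-1, y) = -3*y**2 - 2*y; vanishes at y ∈ {0}. (-1, 0): f_x = -7 ≠ 0.
  x = 0: f_y(0, y) = -3*y**2 - 1; no integer root y with |y| ≤ 4.
  x = 1: f_y(1, y) = -3*y**2 + 2*y - 4; no integer root y with |y| ≤ 4.
  x = 2: f_y(2, y) = -3*y**2 + 4*y - 9; no integer root y with |y| ≤ 4.
  x = 3: f_y(3, y) = -3*y**2 + 6*y - 16; no integer root y with |y| ≤ 4.
  x = 4: f_y(4, y) = -3*y**2 + 8*y - 25; no integer root y with |y| ≤ 4.
Only singular point on the grid: (-2, -1).
Classify: substitute x = -2 + u, y = -1 + v and expand: f = -2*u**3 - u**2*v + u*v**2 - v**3 + v**2.
No constant or linear terms (consistent with a singular point). Quadratic part: v**2. Cubic part: -2*u**3 - u**2*v + u*v**2 - v**3.
The quadratic part v**2 is a perfect square, so there is a single (double) tangent line v = 0, i.e. y = -1. Restricting the cubic part to that line (v = 0) leaves -2*u**3 ≠ 0, so f is not divisible by v and the branch is v² ≈ 2*u**3 to lowest order — this is a cusp.
Classification: cusp.


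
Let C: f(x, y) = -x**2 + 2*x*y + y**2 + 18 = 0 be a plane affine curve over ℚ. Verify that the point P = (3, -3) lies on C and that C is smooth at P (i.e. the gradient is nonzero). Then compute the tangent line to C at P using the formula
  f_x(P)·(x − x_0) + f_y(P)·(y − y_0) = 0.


Tangent line at P: 36 - 12*x = 0.

Step 1: f(3, -3) = 0, so P lies on C.
Step 2: partial derivatives
  f_x(x, y) = -2*x + 2*y, f_y(x, y) = 2*x + 2*y.
  f_x(P) = -12, f_y(P) = 0 (gradient nonzero, so P is smooth).
Step 3: tangent line at P: -12·(x − 3) + 0·(y − -3) = 0.
Expanding: 36 - 12*x = 0.


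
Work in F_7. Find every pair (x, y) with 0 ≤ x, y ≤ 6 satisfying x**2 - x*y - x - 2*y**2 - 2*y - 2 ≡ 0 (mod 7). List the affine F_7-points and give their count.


Affine F_7-points: {(0, 2), (0, 4), (1, 1), (2, 0), (2, 5), (3, 2), (3, 6), (4, 5), (4, 6), (5, 3), (5, 4), (6, 0), (6, 3)}; count = 13.

For each of the 49 pairs (x, y) ∈ F_7², evaluate f(x, y) mod 7. Record the zeros.
  x = 0: [0↦5, 1↦1, 2↦0, 3↦2, 4↦0, 5↦1, 6↦5]  zeros at y ∈ {2, 4}
  x = 1: [0↦5, 1↦0, 2↦5, 3↦6, 4↦3, 5↦3, 6↦6]  zeros at y ∈ {1}
  x = 2: [0↦0, 1↦1, 2↦5, 3↦5, 4↦1, 5↦0, 6↦2]  zeros at y ∈ {0, 5}
  x = 3: [0↦4, 1↦4, 2↦0, 3↦6, 4↦1, 5↦6, 6↦0]  zeros at y ∈ {2, 6}
  x = 4: [0↦3, 1↦2, 2↦4, 3↦2, 4↦3, 5↦0, 6↦0]  zeros at y ∈ {5, 6}
  x = 5: [0↦4, 1↦2, 2↦3, 3↦0, 4↦0, 5↦3, 6↦2]  zeros at y ∈ {3, 4}
  x = 6: [0↦0, 1↦4, 2↦4, 3↦0, 4↦6, 5↦1, 6↦6]  zeros at y ∈ {0, 3}
Collecting zeros: affine points = {(0, 2), (0, 4), (1, 1), (2, 0), (2, 5), (3, 2), (3, 6), (4, 5), (4, 6), (5, 3), (5, 4), (6, 0), (6, 3)}.
Total count |C(F_7)_aff| = 13.


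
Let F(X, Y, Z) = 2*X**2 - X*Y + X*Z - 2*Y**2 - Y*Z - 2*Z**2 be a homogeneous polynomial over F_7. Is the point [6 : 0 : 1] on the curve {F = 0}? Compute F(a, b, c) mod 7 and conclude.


F(6,0,1) ≡ 6 (mod 7); P is NOT on the curve.

Evaluate F(6, 0, 1) term-by-term (mod 7).
  2*X**2 ↦ 2·36·1·1 = 72
  -X*Y ↦ -1·6·0·1 = 0
  X*Z ↦ 1·6·1·1 = 6
  -2*Y**2 ↦ -2·1·0·1 = 0
  -Y*Z ↦ -1·1·0·1 = 0
  -2*Z**2 ↦ -2·1·1·1 = -2
Sum: F(6, 0, 1) = (72) + (0) + (6) + (0) + (0) + (-2) = 76.
Reducing mod 7: 76 ≡ 6 (mod 7).
Since F(a, b, c) ≡ 6 ≠ 0 (mod 7), P does NOT lie on the curve.


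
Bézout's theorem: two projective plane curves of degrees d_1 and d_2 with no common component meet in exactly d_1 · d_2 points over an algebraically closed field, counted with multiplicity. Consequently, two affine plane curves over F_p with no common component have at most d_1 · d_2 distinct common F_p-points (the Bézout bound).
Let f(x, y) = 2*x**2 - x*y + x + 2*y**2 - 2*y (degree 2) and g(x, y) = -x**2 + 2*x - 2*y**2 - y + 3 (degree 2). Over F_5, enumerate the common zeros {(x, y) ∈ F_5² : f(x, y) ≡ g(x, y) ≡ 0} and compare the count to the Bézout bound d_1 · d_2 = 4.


Common zeros: {(0, 1)}; count = 1; Bézout bound = 4.

deg(f) = 2, deg(g) = 2, so Bézout bound = 4.
Scan x ∈ F_5. For each x, list the y ∈ F_5 with f(x, y) ≡ 0 and those with g(x, y) ≡ 0 (mod 5); the common zeros in that column are the intersection.
  x = 0: f ≡ 0 at y ∈ {0, 1}; g ≡ 0 at y ∈ {1}; common: {1}.
  x = 1: f ≡ 0 at y ∈ {2}; g ≡ 0 at y ∈ ∅; common: ∅.
  x = 2: f ≡ 0 at y ∈ {0, 2}; g ≡ 0 at y ∈ {1}; common: ∅.
  x = 3: f ≡ 0 at y ∈ ∅; g ≡ 0 at y ∈ {0, 2}; common: ∅.
  x = 4: f ≡ 0 at y ∈ ∅; g ≡ 0 at y ∈ {0, 2}; common: ∅.
Collecting: common zeros = {(0, 1)}, so the count is 1.
Comparison with the Bézout bound: 1 ≤ 4 = deg(f)·deg(g), as expected for curves with no common component (the affine F_5-count falls short of the bound because intersections may lie at infinity, over extension fields, or carry multiplicity).


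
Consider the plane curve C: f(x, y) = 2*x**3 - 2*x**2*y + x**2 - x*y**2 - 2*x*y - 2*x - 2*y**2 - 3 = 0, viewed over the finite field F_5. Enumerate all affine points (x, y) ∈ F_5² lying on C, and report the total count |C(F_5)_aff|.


Affine F_5-points: {(0, 1), (0, 4), (3, 1)}; count = 3.

For each of the 25 pairs (x, y) ∈ F_5², evaluate f(x, y) mod 5. Record the zeros.
  x = 0: [0↦2, 1↦0, 2↦4, 3↦4, 4↦0]  zeros at y ∈ {1, 4}
  x = 1: [0↦3, 1↦1, 2↦3, 3↦4, 4↦4]  zeros at y ∈ ∅
  x = 2: [0↦3, 1↦2, 2↦3, 3↦1, 4↦1]  zeros at y ∈ ∅
  x = 3: [0↦4, 1↦0, 2↦1, 3↦2, 4↦3]  zeros at y ∈ {1}
  x = 4: [0↦3, 1↦2, 2↦4, 3↦4, 4↦2]  zeros at y ∈ ∅
Collecting zeros: affine points = {(0, 1), (0, 4), (3, 1)}.
Total count |C(F_5)_aff| = 3.


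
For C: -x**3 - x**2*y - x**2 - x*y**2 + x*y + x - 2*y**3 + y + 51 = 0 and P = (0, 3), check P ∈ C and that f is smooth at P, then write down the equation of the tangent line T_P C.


Tangent line at P: -5*x - 53*y + 159 = 0.

Step 1: f(0, 3) = 0, so P lies on C.
Step 2: partial derivatives
  f_x(x, y) = -3*x**2 - 2*x*y - 2*x - y**2 + y + 1, f_y(x, y) = -x**2 - 2*x*y + x - 6*y**2 + 1.
  f_x(P) = -5, f_y(P) = -53 (gradient nonzero, so P is smooth).
Step 3: tangent line at P: -5·(x − 0) + -53·(y − 3) = 0.
Expanding: -5*x - 53*y + 159 = 0.


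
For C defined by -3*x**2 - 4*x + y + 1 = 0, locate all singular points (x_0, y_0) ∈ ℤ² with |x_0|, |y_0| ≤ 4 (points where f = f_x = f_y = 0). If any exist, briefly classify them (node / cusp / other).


No singular points in the scanned grid; C is smooth there.

Compute partial derivatives:
  f_x = -6*x - 4.
  f_y = 1.
f_y = 1 is a nonzero constant, so f_y never vanishes: no point (x, y) can satisfy f = f_x = f_y = 0. In particular no (x, y) ∈ {−4, ..., 4}² is singular; the curve is smooth.


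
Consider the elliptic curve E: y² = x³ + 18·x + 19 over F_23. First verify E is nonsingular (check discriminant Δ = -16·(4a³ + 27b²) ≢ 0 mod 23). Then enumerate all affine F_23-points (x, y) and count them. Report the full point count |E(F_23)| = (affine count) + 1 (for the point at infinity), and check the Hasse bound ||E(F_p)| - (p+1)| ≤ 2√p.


Affine points = {(3, 10), (3, 13), (5, 2), (5, 21), (8, 10), (8, 13), (9, 6), (9, 17), (10, 7), (10, 16), (12, 10), (12, 13), (13, 9), (13, 14), (14, 5), (14, 18), (22, 0)}; affine count = 17; |E(F_23)| = 18.

Discriminant check: Δ ∝ 4a³ + 27b² = 4·18³ + 27·19² = 4·5832 + 27·361 ≡ 1 (mod 23). Nonzero ⇒ E is nonsingular.
For each x ∈ F_23, compute rhs = x³ + 18·x + 19 mod 23, then count y ∈ F_23 with y² ≡ rhs.
  x = 0: rhs = 19, matching y values: none (0 points).
  x = 1: rhs = 15, matching y values: none (0 points).
  x = 2: rhs = 17, matching y values: none (0 points).
  x = 3: rhs = 8, matching y values: 10, 13 (2 points).
  x = 4: rhs = 17, matching y values: none (0 points).
  x = 5: rhs = 4, matching y values: 2, 21 (2 points).
  x = 6: rhs = 21, matching y values: none (0 points).
  x = 7: rhs = 5, matching y values: none (0 points).
  x = 8: rhs = 8, matching y values: 10, 13 (2 points).
  x = 9: rhs = 13, matching y values: 6, 17 (2 points).
  x = 10: rhs = 3, matching y values: 7, 16 (2 points).
  x = 11: rhs = 7, matching y values: none (0 points).
  x = 12: rhs = 8, matching y values: 10, 13 (2 points).
  x = 13: rhs = 12, matching y values: 9, 14 (2 points).
  x = 14: rhs = 2, matching y values: 5, 18 (2 points).
  x = 15: rhs = 7, matching y values: none (0 points).
  x = 16: rhs = 10, matching y values: none (0 points).
  x = 17: rhs = 17, matching y values: none (0 points).
  x = 18: rhs = 11, matching y values: none (0 points).
  x = 19: rhs = 21, matching y values: none (0 points).
  x = 20: rhs = 7, matching y values: none (0 points).
  x = 21: rhs = 21, matching y values: none (0 points).
  x = 22: rhs = 0, matching y values: 0 (1 points).
Total affine count: 17.
Full point count |E(F_23)| = 17 + 1 = 18.
Hasse bound: |18 − (23+1)| = |-6| = 6 ≤ 2√23 ≈ 9.5917 ✓.


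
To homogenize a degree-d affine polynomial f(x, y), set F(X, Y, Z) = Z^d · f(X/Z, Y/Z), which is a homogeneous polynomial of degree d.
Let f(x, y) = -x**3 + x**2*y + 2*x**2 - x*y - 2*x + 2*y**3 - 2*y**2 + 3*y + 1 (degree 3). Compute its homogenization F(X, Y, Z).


F(X, Y, Z) = -X**3 + X**2*Y + 2*X**2*Z - X*Y*Z - 2*X*Z**2 + 2*Y**3 - 2*Y**2*Z + 3*Y*Z**2 + Z**3

deg(f) = 3.
Substitute x = X/Z, y = Y/Z into f, then multiply by Z^3.
  monomial -1·x^3·y^0 ↦ -1·X^3·Y^0·Z^0.
  monomial 1·x^2·y^1 ↦ 1·X^2·Y^1·Z^0.
  monomial 2·x^2·y^0 ↦ 2·X^2·Y^0·Z^1.
  monomial -1·x^1·y^1 ↦ -1·X^1·Y^1·Z^1.
  monomial -2·x^1·y^0 ↦ -2·X^1·Y^0·Z^2.
  monomial 2·x^0·y^3 ↦ 2·X^0·Y^3·Z^0.
  monomial -2·x^0·y^2 ↦ -2·X^0·Y^2·Z^1.
  monomial 3·x^0·y^1 ↦ 3·X^0·Y^1·Z^2.
  monomial 1·x^0·y^0 ↦ 1·X^0·Y^0·Z^3.
Collecting: F(X, Y, Z) = -X**3 + X**2*Y + 2*X**2*Z - X*Y*Z - 2*X*Z**2 + 2*Y**3 - 2*Y**2*Z + 3*Y*Z**2 + Z**3.


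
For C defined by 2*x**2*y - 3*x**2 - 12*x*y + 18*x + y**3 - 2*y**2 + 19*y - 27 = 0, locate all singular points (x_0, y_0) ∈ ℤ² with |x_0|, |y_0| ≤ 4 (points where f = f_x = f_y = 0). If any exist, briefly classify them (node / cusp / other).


Singular points: {(3, 1)}; classification: node.

Compute partial derivatives:
  f_x = 4*x*y - 6*x - 12*y + 18.
  f_y = 2*x**2 - 12*x + 3*y**2 - 4*y + 19.
Scan x_0 ∈ {−4, ..., 4}. For each x_0, f_y(x_0, y) is a polynomial in y; find its integer roots y ∈ {−4, ..., 4}, then test f_x and f at those candidates.
  x = -4: f_y(-4, y) = 3*y**2 - 4*y + 99; no integer root y with |y| ≤ 4.
  x = -3: f_y(-3, y) = 3*y**2 - 4*y + 73; no integer root y with |y| ≤ 4.
  x = -2: f_y(-2, y) = 3*y**2 - 4*y + 51; no integer root y with |y| ≤ 4.
  x = -1: f_y(-1, y) = 3*y**2 - 4*y + 33; no integer root y with |y| ≤ 4.
  x = 0: f_y(0, y) = 3*y**2 - 4*y + 19; no integer root y with |y| ≤ 4.
  x = 1: f_y(1, y) = 3*y**2 - 4*y + 9; no integer root y with |y| ≤ 4.
  x = 2: f_y(2, y) = 3*y**2 - 4*y + 3; no integer root y with |y| ≤ 4.
  x = 3: f_y(3, y) = 3*y**2 - 4*y + 1; vanishes at y ∈ {1}. (3, 1): f_x = 0, f = 0 — SINGULAR.
  x = 4: f_y(4, y) = 3*y**2 - 4*y + 3; no integer root y with |y| ≤ 4.
Only singular point on the grid: (3, 1).
Classify: substitute x = 3 + u, y = 1 + v and expand: f = 2*u**2*v - u**2 + v**3 + v**2.
No constant or linear terms (consistent with a singular point). Quadratic part: -u**2 + v**2. Cubic part: 2*u**2*v + v**3.
The quadratic part v**2 - u**2 = (v − u)(v + u) splits into two distinct linear factors, so there are two distinct tangent lines y − 1 = ±(x − 3) — this is a node (ordinary double point).
Classification: node.


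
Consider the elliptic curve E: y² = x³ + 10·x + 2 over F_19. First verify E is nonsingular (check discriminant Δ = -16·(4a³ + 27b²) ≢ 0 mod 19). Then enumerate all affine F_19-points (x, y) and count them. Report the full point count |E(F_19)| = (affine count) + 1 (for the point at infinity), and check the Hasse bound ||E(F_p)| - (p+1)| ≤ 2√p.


Affine points = {(2, 7), (2, 12), (4, 7), (4, 12), (5, 5), (5, 14), (7, 4), (7, 15), (8, 9), (8, 10), (9, 2), (9, 17), (10, 0), (12, 8), (12, 11), (13, 7), (13, 12), (14, 6), (14, 13)}; affine count = 19; |E(F_19)| = 20.

Discriminant check: Δ ∝ 4a³ + 27b² = 4·10³ + 27·2² = 4·1000 + 27·4 ≡ 4 (mod 19). Nonzero ⇒ E is nonsingular.
For each x ∈ F_19, compute rhs = x³ + 10·x + 2 mod 19, then count y ∈ F_19 with y² ≡ rhs.
  x = 0: rhs = 2, matching y values: none (0 points).
  x = 1: rhs = 13, matching y values: none (0 points).
  x = 2: rhs = 11, matching y values: 7, 12 (2 points).
  x = 3: rhs = 2, matching y values: none (0 points).
  x = 4: rhs = 11, matching y values: 7, 12 (2 points).
  x = 5: rhs = 6, matching y values: 5, 14 (2 points).
  x = 6: rhs = 12, matching y values: none (0 points).
  x = 7: rhs = 16, matching y values: 4, 15 (2 points).
  x = 8: rhs = 5, matching y values: 9, 10 (2 points).
  x = 9: rhs = 4, matching y values: 2, 17 (2 points).
  x = 10: rhs = 0, matching y values: 0 (1 points).
  x = 11: rhs = 18, matching y values: none (0 points).
  x = 12: rhs = 7, matching y values: 8, 11 (2 points).
  x = 13: rhs = 11, matching y values: 7, 12 (2 points).
  x = 14: rhs = 17, matching y values: 6, 13 (2 points).
  x = 15: rhs = 12, matching y values: none (0 points).
  x = 16: rhs = 2, matching y values: none (0 points).
  x = 17: rhs = 12, matching y values: none (0 points).
  x = 18: rhs = 10, matching y values: none (0 points).
Total affine count: 19.
Full point count |E(F_19)| = 19 + 1 = 20.
Hasse bound: |20 − (19+1)| = |0| = 0 ≤ 2√19 ≈ 8.7178 ✓.


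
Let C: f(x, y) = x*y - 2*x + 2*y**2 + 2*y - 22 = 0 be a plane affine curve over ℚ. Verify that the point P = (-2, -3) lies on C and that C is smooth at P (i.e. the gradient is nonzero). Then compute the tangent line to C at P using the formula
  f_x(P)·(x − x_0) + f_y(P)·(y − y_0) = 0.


Tangent line at P: -5*x - 12*y - 46 = 0.

Step 1: f(-2, -3) = 0, so P lies on C.
Step 2: partial derivatives
  f_x(x, y) = y - 2, f_y(x, y) = x + 4*y + 2.
  f_x(P) = -5, f_y(P) = -12 (gradient nonzero, so P is smooth).
Step 3: tangent line at P: -5·(x − -2) + -12·(y − -3) = 0.
Expanding: -5*x - 12*y - 46 = 0.


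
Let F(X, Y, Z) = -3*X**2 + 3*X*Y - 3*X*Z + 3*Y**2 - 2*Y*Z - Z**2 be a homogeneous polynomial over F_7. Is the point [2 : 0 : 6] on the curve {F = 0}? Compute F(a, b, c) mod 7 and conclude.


F(2,0,6) ≡ 0 (mod 7); P is on the curve.

Evaluate F(2, 0, 6) term-by-term (mod 7).
  -3*X**2 ↦ -3·4·1·1 = -12
  3*X*Y ↦ 3·2·0·1 = 0
  -3*X*Z ↦ -3·2·1·6 = -36
  3*Y**2 ↦ 3·1·0·1 = 0
  -2*Y*Z ↦ -2·1·0·6 = 0
  -Z**2 ↦ -1·1·1·36 = -36
Sum: F(2, 0, 6) = (-12) + (0) + (-36) + (0) + (0) + (-36) = -84.
Reducing mod 7: -84 ≡ 0 (mod 7).
Since F(a, b, c) ≡ 0 (mod 7), P lies on the curve.


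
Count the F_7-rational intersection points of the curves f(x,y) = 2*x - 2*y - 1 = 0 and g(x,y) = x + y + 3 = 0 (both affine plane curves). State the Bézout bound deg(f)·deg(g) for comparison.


Common zeros: {(4, 0)}; count = 1; Bézout bound = 1.

deg(f) = 1, deg(g) = 1, so Bézout bound = 1.
Scan x ∈ F_7. For each x, list the y ∈ F_7 with f(x, y) ≡ 0 and those with g(x, y) ≡ 0 (mod 7); the common zeros in that column are the intersection.
  x = 0: f ≡ 0 at y ∈ {3}; g ≡ 0 at y ∈ {4}; common: ∅.
  x = 1: f ≡ 0 at y ∈ {4}; g ≡ 0 at y ∈ {3}; common: ∅.
  x = 2: f ≡ 0 at y ∈ {5}; g ≡ 0 at y ∈ {2}; common: ∅.
  x = 3: f ≡ 0 at y ∈ {6}; g ≡ 0 at y ∈ {1}; common: ∅.
  x = 4: f ≡ 0 at y ∈ {0}; g ≡ 0 at y ∈ {0}; common: {0}.
  x = 5: f ≡ 0 at y ∈ {1}; g ≡ 0 at y ∈ {6}; common: ∅.
  x = 6: f ≡ 0 at y ∈ {2}; g ≡ 0 at y ∈ {5}; common: ∅.
Collecting: common zeros = {(4, 0)}, so the count is 1.
Comparison with the Bézout bound: 1 ≤ 1 = deg(f)·deg(g), as expected for curves with no common component (the bound is attained).


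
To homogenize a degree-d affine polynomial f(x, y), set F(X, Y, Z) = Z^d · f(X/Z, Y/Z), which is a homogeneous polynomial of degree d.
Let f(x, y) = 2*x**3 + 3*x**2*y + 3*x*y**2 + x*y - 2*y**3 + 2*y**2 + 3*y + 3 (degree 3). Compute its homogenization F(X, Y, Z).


F(X, Y, Z) = 2*X**3 + 3*X**2*Y + 3*X*Y**2 + X*Y*Z - 2*Y**3 + 2*Y**2*Z + 3*Y*Z**2 + 3*Z**3

deg(f) = 3.
Substitute x = X/Z, y = Y/Z into f, then multiply by Z^3.
  monomial 2·x^3·y^0 ↦ 2·X^3·Y^0·Z^0.
  monomial 3·x^2·y^1 ↦ 3·X^2·Y^1·Z^0.
  monomial 3·x^1·y^2 ↦ 3·X^1·Y^2·Z^0.
  monomial 1·x^1·y^1 ↦ 1·X^1·Y^1·Z^1.
  monomial -2·x^0·y^3 ↦ -2·X^0·Y^3·Z^0.
  monomial 2·x^0·y^2 ↦ 2·X^0·Y^2·Z^1.
  monomial 3·x^0·y^1 ↦ 3·X^0·Y^1·Z^2.
  monomial 3·x^0·y^0 ↦ 3·X^0·Y^0·Z^3.
Collecting: F(X, Y, Z) = 2*X**3 + 3*X**2*Y + 3*X*Y**2 + X*Y*Z - 2*Y**3 + 2*Y**2*Z + 3*Y*Z**2 + 3*Z**3.


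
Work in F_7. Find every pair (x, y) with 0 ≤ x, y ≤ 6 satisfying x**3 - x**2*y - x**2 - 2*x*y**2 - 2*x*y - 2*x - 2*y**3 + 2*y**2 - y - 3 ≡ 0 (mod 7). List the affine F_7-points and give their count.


Affine F_7-points: {(0, 3), (4, 4), (5, 3), (6, 3)}; count = 4.

For each of the 49 pairs (x, y) ∈ F_7², evaluate f(x, y) mod 7. Record the zeros.
  x = 0: [0↦4, 1↦3, 2↦1, 3↦0, 4↦2, 5↦2, 6↦2]  zeros at y ∈ {3}
  x = 1: [0↦2, 1↦3, 2↦6, 3↦6, 4↦5, 5↦5, 6↦1]  zeros at y ∈ ∅
  x = 2: [0↦4, 1↦5, 2↦4, 3↦3, 4↦4, 5↦2, 6↦6]  zeros at y ∈ ∅
  x = 3: [0↦2, 1↦1, 2↦1, 3↦4, 4↦5, 5↦6, 6↦2]  zeros at y ∈ ∅
  x = 4: [0↦2, 1↦4, 2↦3, 3↦1, 4↦0, 5↦2, 6↦2]  zeros at y ∈ {4}
  x = 5: [0↦3, 1↦6, 2↦2, 3↦0, 4↦2, 5↦3, 6↦5]  zeros at y ∈ {3}
  x = 6: [0↦4, 1↦6, 2↦4, 3↦0, 4↦3, 5↦1, 6↦3]  zeros at y ∈ {3}
Collecting zeros: affine points = {(0, 3), (4, 4), (5, 3), (6, 3)}.
Total count |C(F_7)_aff| = 4.


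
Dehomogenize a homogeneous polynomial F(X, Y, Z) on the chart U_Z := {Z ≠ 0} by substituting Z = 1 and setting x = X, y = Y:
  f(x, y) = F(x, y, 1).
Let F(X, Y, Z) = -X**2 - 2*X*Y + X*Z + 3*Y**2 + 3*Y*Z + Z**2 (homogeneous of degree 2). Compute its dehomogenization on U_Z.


f(x, y) = -x**2 - 2*x*y + x + 3*y**2 + 3*y + 1

On U_Z we set Z = 1. Each monomial c·X^i·Y^j·Z^k in F becomes c·x^i·y^j·1^k = c·x^i·y^j.
Substituting Z = 1: F(X, Y, 1) = -x**2 - 2*x*y + x + 3*y**2 + 3*y + 1.
Note: deg(f) ≤ deg(F) = 2; strict inequality happens when F is divisible by Z (lost terms).


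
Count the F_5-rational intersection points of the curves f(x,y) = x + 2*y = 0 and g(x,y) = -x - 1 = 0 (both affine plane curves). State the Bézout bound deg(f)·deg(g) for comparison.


Common zeros: {(4, 3)}; count = 1; Bézout bound = 1.

deg(f) = 1, deg(g) = 1, so Bézout bound = 1.
Scan x ∈ F_5. For each x, list the y ∈ F_5 with f(x, y) ≡ 0 and those with g(x, y) ≡ 0 (mod 5); the common zeros in that column are the intersection.
  x = 0: f ≡ 0 at y ∈ {0}; g ≡ 0 at y ∈ ∅; common: ∅.
  x = 1: f ≡ 0 at y ∈ {2}; g ≡ 0 at y ∈ ∅; common: ∅.
  x = 2: f ≡ 0 at y ∈ {4}; g ≡ 0 at y ∈ ∅; common: ∅.
  x = 3: f ≡ 0 at y ∈ {1}; g ≡ 0 at y ∈ ∅; common: ∅.
  x = 4: f ≡ 0 at y ∈ {3}; g ≡ 0 at y ∈ {0, 1, 2, 3, 4}; common: {3}.
Collecting: common zeros = {(4, 3)}, so the count is 1.
Comparison with the Bézout bound: 1 ≤ 1 = deg(f)·deg(g), as expected for curves with no common component (the bound is attained).


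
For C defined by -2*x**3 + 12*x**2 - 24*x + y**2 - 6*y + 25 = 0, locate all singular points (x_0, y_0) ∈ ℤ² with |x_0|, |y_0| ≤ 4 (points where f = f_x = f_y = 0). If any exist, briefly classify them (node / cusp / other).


Singular points: {(2, 3)}; classification: cusp.

Compute partial derivatives:
  f_x = -6*x**2 + 24*x - 24.
  f_y = 2*y - 6.
Scan x_0 ∈ {−4, ..., 4}. For each x_0, f_y(x_0, y) is a polynomial in y; find its integer roots y ∈ {−4, ..., 4}, then test f_x and f at those candidates.
  x = -4: f_y(-4, y) = 2*y - 6; vanishes at y ∈ {3}. (-4, 3): f_x = -216 ≠ 0.
  x = -3: f_y(-3, y) = 2*y - 6; vanishes at y ∈ {3}. (-3, 3): f_x = -150 ≠ 0.
  x = -2: f_y(-2, y) = 2*y - 6; vanishes at y ∈ {3}. (-2, 3): f_x = -96 ≠ 0.
  x = -1: f_y(-1, y) = 2*y - 6; vanishes at y ∈ {3}. (-1, 3): f_x = -54 ≠ 0.
  x = 0: f_y(0, y) = 2*y - 6; vanishes at y ∈ {3}. (0, 3): f_x = -24 ≠ 0.
  x = 1: f_y(1, y) = 2*y - 6; vanishes at y ∈ {3}. (1, 3): f_x = -6 ≠ 0.
  x = 2: f_y(2, y) = 2*y - 6; vanishes at y ∈ {3}. (2, 3): f_x = 0, f = 0 — SINGULAR.
  x = 3: f_y(3, y) = 2*y - 6; vanishes at y ∈ {3}. (3, 3): f_x = -6 ≠ 0.
  x = 4: f_y(4, y) = 2*y - 6; vanishes at y ∈ {3}. (4, 3): f_x = -24 ≠ 0.
Only singular point on the grid: (2, 3).
Classify: substitute x = 2 + u, y = 3 + v and expand: f = -2*u**3 + v**2.
No constant or linear terms (consistent with a singular point). Quadratic part: v**2. Cubic part: -2*u**3.
The quadratic part v**2 is a perfect square, so there is a single (double) tangent line v = 0, i.e. y = 3. Restricting the cubic part to that line (v = 0) leaves -2*u**3 ≠ 0, so f is not divisible by v and the branch is v² ≈ 2*u**3 to lowest order — this is a cusp.
Classification: cusp.


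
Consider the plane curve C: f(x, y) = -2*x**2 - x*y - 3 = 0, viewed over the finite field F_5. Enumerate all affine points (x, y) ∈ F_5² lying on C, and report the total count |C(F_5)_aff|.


Affine F_5-points: {(1, 0), (2, 2), (3, 3), (4, 0)}; count = 4.

For each of the 25 pairs (x, y) ∈ F_5², evaluate f(x, y) mod 5. Record the zeros.
  x = 0: [0↦2, 1↦2, 2↦2, 3↦2, 4↦2]  zeros at y ∈ ∅
  x = 1: [0↦0, 1↦4, 2↦3, 3↦2, 4↦1]  zeros at y ∈ {0}
  x = 2: [0↦4, 1↦2, 2↦0, 3↦3, 4↦1]  zeros at y ∈ {2}
  x = 3: [0↦4, 1↦1, 2↦3, 3↦0, 4↦2]  zeros at y ∈ {3}
  x = 4: [0↦0, 1↦1, 2↦2, 3↦3, 4↦4]  zeros at y ∈ {0}
Collecting zeros: affine points = {(1, 0), (2, 2), (3, 3), (4, 0)}.
Total count |C(F_5)_aff| = 4.


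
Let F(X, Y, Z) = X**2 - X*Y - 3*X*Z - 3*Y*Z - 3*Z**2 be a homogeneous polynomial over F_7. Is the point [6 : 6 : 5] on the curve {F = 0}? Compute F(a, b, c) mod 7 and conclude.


F(6,6,5) ≡ 4 (mod 7); P is NOT on the curve.

Evaluate F(6, 6, 5) term-by-term (mod 7).
  X**2 ↦ 1·36·1·1 = 36
  -X*Y ↦ -1·6·6·1 = -36
  -3*X*Z ↦ -3·6·1·5 = -90
  -3*Y*Z ↦ -3·1·6·5 = -90
  -3*Z**2 ↦ -3·1·1·25 = -75
Sum: F(6, 6, 5) = (36) + (-36) + (-90) + (-90) + (-75) = -255.
Reducing mod 7: -255 ≡ 4 (mod 7).
Since F(a, b, c) ≡ 4 ≠ 0 (mod 7), P does NOT lie on the curve.


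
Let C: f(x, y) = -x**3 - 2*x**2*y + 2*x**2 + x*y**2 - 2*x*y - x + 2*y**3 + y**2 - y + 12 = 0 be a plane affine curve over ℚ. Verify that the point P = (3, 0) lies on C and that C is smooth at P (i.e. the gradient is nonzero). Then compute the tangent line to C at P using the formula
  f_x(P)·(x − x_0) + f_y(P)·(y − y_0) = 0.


Tangent line at P: -16*x - 25*y + 48 = 0.

Step 1: f(3, 0) = 0, so P lies on C.
Step 2: partial derivatives
  f_x(x, y) = -3*x**2 - 4*x*y + 4*x + y**2 - 2*y - 1, f_y(x, y) = -2*x**2 + 2*x*y - 2*x + 6*y**2 + 2*y - 1.
  f_x(P) = -16, f_y(P) = -25 (gradient nonzero, so P is smooth).
Step 3: tangent line at P: -16·(x − 3) + -25·(y − 0) = 0.
Expanding: -16*x - 25*y + 48 = 0.


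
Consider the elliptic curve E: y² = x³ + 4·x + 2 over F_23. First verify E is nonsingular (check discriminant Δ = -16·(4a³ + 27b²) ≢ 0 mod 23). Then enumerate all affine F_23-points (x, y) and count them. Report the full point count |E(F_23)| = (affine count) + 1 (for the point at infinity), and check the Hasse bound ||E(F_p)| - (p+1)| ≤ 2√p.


Affine points = {(0, 5), (0, 18), (2, 8), (2, 15), (3, 8), (3, 15), (4, 6), (4, 17), (5, 3), (5, 20), (6, 9), (6, 14), (9, 10), (9, 13), (18, 8), (18, 15), (20, 3), (20, 20), (21, 3), (21, 20)}; affine count = 20; |E(F_23)| = 21.

Discriminant check: Δ ∝ 4a³ + 27b² = 4·4³ + 27·2² = 4·64 + 27·4 ≡ 19 (mod 23). Nonzero ⇒ E is nonsingular.
For each x ∈ F_23, compute rhs = x³ + 4·x + 2 mod 23, then count y ∈ F_23 with y² ≡ rhs.
  x = 0: rhs = 2, matching y values: 5, 18 (2 points).
  x = 1: rhs = 7, matching y values: none (0 points).
  x = 2: rhs = 18, matching y values: 8, 15 (2 points).
  x = 3: rhs = 18, matching y values: 8, 15 (2 points).
  x = 4: rhs = 13, matching y values: 6, 17 (2 points).
  x = 5: rhs = 9, matching y values: 3, 20 (2 points).
  x = 6: rhs = 12, matching y values: 9, 14 (2 points).
  x = 7: rhs = 5, matching y values: none (0 points).
  x = 8: rhs = 17, matching y values: none (0 points).
  x = 9: rhs = 8, matching y values: 10, 13 (2 points).
  x = 10: rhs = 7, matching y values: none (0 points).
  x = 11: rhs = 20, matching y values: none (0 points).
  x = 12: rhs = 7, matching y values: none (0 points).
  x = 13: rhs = 20, matching y values: none (0 points).
  x = 14: rhs = 19, matching y values: none (0 points).
  x = 15: rhs = 10, matching y values: none (0 points).
  x = 16: rhs = 22, matching y values: none (0 points).
  x = 17: rhs = 15, matching y values: none (0 points).
  x = 18: rhs = 18, matching y values: 8, 15 (2 points).
  x = 19: rhs = 14, matching y values: none (0 points).
  x = 20: rhs = 9, matching y values: 3, 20 (2 points).
  x = 21: rhs = 9, matching y values: 3, 20 (2 points).
  x = 22: rhs = 20, matching y values: none (0 points).
Total affine count: 20.
Full point count |E(F_23)| = 20 + 1 = 21.
Hasse bound: |21 − (23+1)| = |-3| = 3 ≤ 2√23 ≈ 9.5917 ✓.


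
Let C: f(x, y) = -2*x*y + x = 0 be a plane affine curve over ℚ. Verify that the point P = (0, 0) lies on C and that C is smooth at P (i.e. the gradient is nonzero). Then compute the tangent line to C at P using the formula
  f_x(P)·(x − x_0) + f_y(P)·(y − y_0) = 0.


Tangent line at P: x = 0.

Step 1: f(0, 0) = 0, so P lies on C.
Step 2: partial derivatives
  f_x(x, y) = 1 - 2*y, f_y(x, y) = -2*x.
  f_x(P) = 1, f_y(P) = 0 (gradient nonzero, so P is smooth).
Step 3: tangent line at P: 1·(x − 0) + 0·(y − 0) = 0.
Expanding: x = 0.


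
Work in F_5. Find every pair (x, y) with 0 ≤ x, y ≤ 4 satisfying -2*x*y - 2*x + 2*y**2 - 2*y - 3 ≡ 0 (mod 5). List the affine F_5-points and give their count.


Affine F_5-points: {(1, 0), (1, 2), (3, 1), (3, 3)}; count = 4.

For each of the 25 pairs (x, y) ∈ F_5², evaluate f(x, y) mod 5. Record the zeros.
  x = 0: [0↦2, 1↦2, 2↦1, 3↦4, 4↦1]  zeros at y ∈ ∅
  x = 1: [0↦0, 1↦3, 2↦0, 3↦1, 4↦1]  zeros at y ∈ {0, 2}
  x = 2: [0↦3, 1↦4, 2↦4, 3↦3, 4↦1]  zeros at y ∈ ∅
  x = 3: [0↦1, 1↦0, 2↦3, 3↦0, 4↦1]  zeros at y ∈ {1, 3}
  x = 4: [0↦4, 1↦1, 2↦2, 3↦2, 4↦1]  zeros at y ∈ ∅
Collecting zeros: affine points = {(1, 0), (1, 2), (3, 1), (3, 3)}.
Total count |C(F_5)_aff| = 4.


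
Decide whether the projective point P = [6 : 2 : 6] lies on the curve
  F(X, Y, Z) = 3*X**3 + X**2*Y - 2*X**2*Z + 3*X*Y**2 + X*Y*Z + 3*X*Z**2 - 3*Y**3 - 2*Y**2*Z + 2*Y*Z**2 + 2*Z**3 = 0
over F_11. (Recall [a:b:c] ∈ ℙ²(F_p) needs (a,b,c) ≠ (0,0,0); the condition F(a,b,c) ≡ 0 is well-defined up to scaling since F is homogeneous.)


F(6,2,6) ≡ 0 (mod 11); P is on the curve.

Evaluate F(6, 2, 6) term-by-term (mod 11).
  3*X**3 ↦ 3·216·1·1 = 648
  X**2*Y ↦ 1·36·2·1 = 72
  -2*X**2*Z ↦ -2·36·1·6 = -432
  3*X*Y**2 ↦ 3·6·4·1 = 72
  X*Y*Z ↦ 1·6·2·6 = 72
  3*X*Z**2 ↦ 3·6·1·36 = 648
  -3*Y**3 ↦ -3·1·8·1 = -24
  -2*Y**2*Z ↦ -2·1·4·6 = -48
  2*Y*Z**2 ↦ 2·1·2·36 = 144
  2*Z**3 ↦ 2·1·1·216 = 432
Sum: F(6, 2, 6) = (648) + (72) + (-432) + (72) + (72) + (648) + (-24) + (-48) + (144) + (432) = 1584.
Reducing mod 11: 1584 ≡ 0 (mod 11).
Since F(a, b, c) ≡ 0 (mod 11), P lies on the curve.
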